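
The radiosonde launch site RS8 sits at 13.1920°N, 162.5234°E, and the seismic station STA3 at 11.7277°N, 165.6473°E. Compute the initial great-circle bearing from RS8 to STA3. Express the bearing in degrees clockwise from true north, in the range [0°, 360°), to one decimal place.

Δλ = 3.1239°
y = sin Δλ · cos φ₂ = 0.053358
x = cos φ₁ sin φ₂ − sin φ₁ cos φ₂ cos Δλ = -0.025222
θ = atan2(y, x) = 115.3000° → 115.3000° (mod 360°)

115.3°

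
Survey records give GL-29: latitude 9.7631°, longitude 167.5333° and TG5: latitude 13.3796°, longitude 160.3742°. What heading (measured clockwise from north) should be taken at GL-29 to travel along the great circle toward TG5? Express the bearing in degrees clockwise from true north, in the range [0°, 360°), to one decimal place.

298.0°

Δλ = -7.1591°
y = sin Δλ · cos φ₂ = -0.121242
x = cos φ₁ sin φ₂ − sin φ₁ cos φ₂ cos Δλ = 0.064364
θ = atan2(y, x) = -62.0375° → 297.9625° (mod 360°)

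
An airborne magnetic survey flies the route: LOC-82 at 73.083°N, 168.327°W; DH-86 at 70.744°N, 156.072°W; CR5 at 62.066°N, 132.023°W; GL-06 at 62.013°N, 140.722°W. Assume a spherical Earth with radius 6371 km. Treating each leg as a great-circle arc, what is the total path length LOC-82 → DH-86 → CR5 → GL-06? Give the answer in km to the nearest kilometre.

2372 km

LOC-82→DH-86: c = 0.077736 rad, d = 495.26 km
DH-86→CR5: c = 0.223437 rad, d = 1423.52 km
CR5→GL-06: c = 0.071138 rad, d = 453.22 km
Total = 495.26 + 1423.52 + 453.22 = 2372.00 km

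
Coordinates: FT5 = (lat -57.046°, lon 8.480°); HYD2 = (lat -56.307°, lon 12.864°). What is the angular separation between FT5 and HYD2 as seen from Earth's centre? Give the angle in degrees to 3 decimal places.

2.519°

Δφ = 0.7390°,  Δλ = 4.3840°
a = sin²(Δφ/2) + cos φ₁ cos φ₂ sin²(Δλ/2) = 0.000483
c = 2·arcsin(√a) = 0.043960 rad = 2.5187°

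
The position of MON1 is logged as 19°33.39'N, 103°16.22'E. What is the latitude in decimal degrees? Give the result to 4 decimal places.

19.5565°N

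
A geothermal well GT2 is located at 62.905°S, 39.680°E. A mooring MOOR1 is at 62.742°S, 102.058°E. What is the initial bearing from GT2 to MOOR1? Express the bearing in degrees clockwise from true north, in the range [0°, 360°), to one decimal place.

118.0°

Δλ = 62.3780°
y = sin Δλ · cos φ₂ = 0.405798
x = cos φ₁ sin φ₂ − sin φ₁ cos φ₂ cos Δλ = -0.215849
θ = atan2(y, x) = 118.0090° → 118.0090° (mod 360°)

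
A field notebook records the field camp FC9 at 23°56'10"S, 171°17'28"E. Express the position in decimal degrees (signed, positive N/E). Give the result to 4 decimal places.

lat: 23.9361° S → -23.9361°
lon: 171.2911° E → +171.2911°

-23.9361°, +171.2911°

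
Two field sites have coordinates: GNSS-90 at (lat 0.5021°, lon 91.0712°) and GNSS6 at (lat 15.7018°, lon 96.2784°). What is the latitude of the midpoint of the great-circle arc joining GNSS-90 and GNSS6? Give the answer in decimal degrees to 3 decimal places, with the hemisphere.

Bx = cos φ₂ cos Δλ = 0.958710,  By = cos φ₂ sin Δλ = 0.087371
φₘ = atan2(sin φ₁ + sin φ₂, √((cos φ₁ + Bx)² + By²)) = 8.11021°
λₘ = λ₁ + atan2(By, cos φ₁ + Bx) = 93.62531°

8.110°N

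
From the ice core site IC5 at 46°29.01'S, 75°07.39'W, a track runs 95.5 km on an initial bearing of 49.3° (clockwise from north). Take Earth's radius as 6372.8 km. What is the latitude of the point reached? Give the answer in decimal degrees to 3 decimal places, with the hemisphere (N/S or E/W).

45.920°S

IC5: φ = -46.48350°, λ = -75.12317°
δ = d/R = 95.5/6372.8 = 0.014986 rad
φ₂ = arcsin(sin φ₁ cos δ + cos φ₁ sin δ cos θ)
   = arcsin(-0.72518·0.99989 + 0.68856·0.01499·0.65210) = -45.91976°
λ₂ = λ₁ + atan2(sin θ sin δ cos φ₁, cos δ − sin φ₁ sin φ₂) = -74.18745°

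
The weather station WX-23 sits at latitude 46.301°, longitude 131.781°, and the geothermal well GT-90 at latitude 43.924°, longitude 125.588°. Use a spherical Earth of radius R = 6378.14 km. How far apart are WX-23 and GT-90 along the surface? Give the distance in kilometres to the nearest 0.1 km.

553.6 km

Δφ = -2.3770°,  Δλ = -6.1930°
a = sin²(Δφ/2) + cos φ₁ cos φ₂ sin²(Δλ/2) = 0.001882
c = 2·arcsin(√a) = 0.086796 rad = 4.9730°
d = R·c = 6378.14 × 0.086796 = 553.6 km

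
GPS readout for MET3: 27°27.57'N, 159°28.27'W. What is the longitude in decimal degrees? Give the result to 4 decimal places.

159° + 28.27′/60 = 159 + 0.47117 = 159.4712°

159.4712°W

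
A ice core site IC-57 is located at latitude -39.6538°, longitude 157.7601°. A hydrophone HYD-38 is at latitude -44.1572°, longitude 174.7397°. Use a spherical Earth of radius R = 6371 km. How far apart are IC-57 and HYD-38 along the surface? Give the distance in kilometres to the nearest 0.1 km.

Δφ = -4.5034°,  Δλ = 16.9796°
a = sin²(Δφ/2) + cos φ₁ cos φ₂ sin²(Δλ/2) = 0.013583
c = 2·arcsin(√a) = 0.233621 rad = 13.3855°
d = R·c = 6371 × 0.233621 = 1488.4 km

1488.4 km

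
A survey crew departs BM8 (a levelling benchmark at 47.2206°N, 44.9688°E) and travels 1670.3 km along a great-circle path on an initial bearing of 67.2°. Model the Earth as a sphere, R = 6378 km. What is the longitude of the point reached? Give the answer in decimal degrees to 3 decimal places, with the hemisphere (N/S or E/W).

δ = d/R = 1670.3/6378 = 0.261885 rad
φ₂ = arcsin(sin φ₁ cos δ + cos φ₁ sin δ cos θ)
   = arcsin(0.73397·0.96590 + 0.67918·0.25890·0.38752) = 50.99482°
λ₂ = λ₁ + atan2(sin θ sin δ cos φ₁, cos δ − sin φ₁ sin φ₂) = 67.25360°

67.254°E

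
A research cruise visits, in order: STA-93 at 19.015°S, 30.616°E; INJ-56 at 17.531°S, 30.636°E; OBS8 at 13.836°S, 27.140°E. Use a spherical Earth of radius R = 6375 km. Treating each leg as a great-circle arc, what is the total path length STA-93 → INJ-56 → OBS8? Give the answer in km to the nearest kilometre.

STA-93→INJ-56: c = 0.025903 rad, d = 165.13 km
INJ-56→OBS8: c = 0.087226 rad, d = 556.07 km
Total = 165.13 + 556.07 = 721.20 km

721 km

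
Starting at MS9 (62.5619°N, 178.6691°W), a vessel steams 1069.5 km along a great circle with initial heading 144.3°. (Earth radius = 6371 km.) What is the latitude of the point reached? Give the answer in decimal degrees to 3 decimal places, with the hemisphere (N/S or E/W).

δ = d/R = 1069.5/6371 = 0.167870 rad
φ₂ = arcsin(sin φ₁ cos δ + cos φ₁ sin δ cos θ)
   = arcsin(0.88751·0.98594 + 0.46079·0.16708·-0.81208) = 54.34199°
λ₂ = λ₁ + atan2(sin θ sin δ cos φ₁, cos δ − sin φ₁ sin φ₂) = -169.04094°

54.342°N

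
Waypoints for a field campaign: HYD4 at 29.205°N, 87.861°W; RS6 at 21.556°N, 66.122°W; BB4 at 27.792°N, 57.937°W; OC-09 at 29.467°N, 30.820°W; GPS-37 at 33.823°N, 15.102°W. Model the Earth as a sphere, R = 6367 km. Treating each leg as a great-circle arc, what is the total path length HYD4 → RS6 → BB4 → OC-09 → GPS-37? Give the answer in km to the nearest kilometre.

HYD4→RS6: c = 0.367119 rad, d = 2337.45 km
RS6→BB4: c = 0.169307 rad, d = 1077.98 km
BB4→OC-09: c = 0.415512 rad, d = 2645.57 km
OC-09→GPS-37: c = 0.245298 rad, d = 1561.81 km
Total = 2337.45 + 1077.98 + 2645.57 + 1561.81 = 7622.80 km

7623 km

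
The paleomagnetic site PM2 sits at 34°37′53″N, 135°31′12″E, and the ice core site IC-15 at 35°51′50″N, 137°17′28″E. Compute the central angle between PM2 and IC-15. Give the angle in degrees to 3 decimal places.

PM2: φ = +34.63139°, λ = +135.52000°
IC-15: φ = +35.86389°, λ = +137.29111°
Δφ = 1.2325°,  Δλ = 1.7711°
a = sin²(Δφ/2) + cos φ₁ cos φ₂ sin²(Δλ/2) = 0.000275
c = 2·arcsin(√a) = 0.033165 rad = 1.9002°

1.900°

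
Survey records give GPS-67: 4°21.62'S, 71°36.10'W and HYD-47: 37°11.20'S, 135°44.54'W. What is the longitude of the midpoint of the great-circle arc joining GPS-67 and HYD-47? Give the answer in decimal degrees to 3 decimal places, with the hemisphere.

GPS-67: φ = -4.36033°, λ = -71.60167°
HYD-47: φ = -37.18667°, λ = -135.74233°
Bx = cos φ₂ cos Δλ = 0.347478,  By = cos φ₂ sin Δλ = -0.716898
φₘ = atan2(sin φ₁ + sin φ₂, √((cos φ₁ + Bx)² + By²)) = -24.06336°
λₘ = λ₁ + atan2(By, cos φ₁ + Bx) = -99.66707°

99.667°W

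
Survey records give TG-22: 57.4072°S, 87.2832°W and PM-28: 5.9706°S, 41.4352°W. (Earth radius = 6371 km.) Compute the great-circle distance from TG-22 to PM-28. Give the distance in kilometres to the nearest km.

Δφ = 51.4366°,  Δλ = 45.8480°
a = sin²(Δφ/2) + cos φ₁ cos φ₂ sin²(Δλ/2) = 0.269592
c = 2·arcsin(√a) = 1.091881 rad = 62.5602°
d = R·c = 6371 × 1.091881 = 6956.4 km

6956 km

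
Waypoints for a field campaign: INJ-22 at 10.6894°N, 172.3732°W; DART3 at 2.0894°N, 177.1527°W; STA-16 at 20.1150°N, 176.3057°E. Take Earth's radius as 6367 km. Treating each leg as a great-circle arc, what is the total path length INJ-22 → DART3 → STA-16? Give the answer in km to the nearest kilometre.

INJ-22→DART3: c = 0.171431 rad, d = 1091.50 km
DART3→STA-16: c = 0.333785 rad, d = 2125.21 km
Total = 1091.50 + 2125.21 = 3216.71 km

3217 km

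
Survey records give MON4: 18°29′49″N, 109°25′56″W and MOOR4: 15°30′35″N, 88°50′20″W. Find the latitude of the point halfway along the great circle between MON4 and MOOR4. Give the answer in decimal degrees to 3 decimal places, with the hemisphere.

17.265°N

MON4: φ = +18.49694°, λ = -109.43222°
MOOR4: φ = +15.50972°, λ = -88.83889°
Bx = cos φ₂ cos Δλ = 0.902012,  By = cos φ₂ sin Δλ = 0.338924
φₘ = atan2(sin φ₁ + sin φ₂, √((cos φ₁ + Bx)² + By²)) = 17.26521°
λₘ = λ₁ + atan2(By, cos φ₁ + Bx) = -99.05256°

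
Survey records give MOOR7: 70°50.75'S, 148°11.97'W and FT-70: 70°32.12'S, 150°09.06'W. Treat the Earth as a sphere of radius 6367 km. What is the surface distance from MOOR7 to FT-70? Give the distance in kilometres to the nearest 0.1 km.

79.6 km

MOOR7: φ = -70.84583°, λ = -148.19950°
FT-70: φ = -70.53533°, λ = -150.15100°
Δφ = 0.3105°,  Δλ = -1.9515°
a = sin²(Δφ/2) + cos φ₁ cos φ₂ sin²(Δλ/2) = 0.000039
c = 2·arcsin(√a) = 0.012498 rad = 0.7161°
d = R·c = 6367 × 0.012498 = 79.6 km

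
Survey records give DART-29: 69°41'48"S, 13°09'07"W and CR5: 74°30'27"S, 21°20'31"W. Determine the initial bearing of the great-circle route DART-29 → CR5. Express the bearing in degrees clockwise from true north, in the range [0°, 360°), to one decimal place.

203.8°

DART-29: φ = -69.69667°, λ = -13.15194°
CR5: φ = -74.50750°, λ = -21.34194°
Δλ = -8.1900°
y = sin Δλ · cos φ₂ = -0.038052
x = cos φ₁ sin φ₂ − sin φ₁ cos φ₂ cos Δλ = -0.086421
θ = atan2(y, x) = -156.2358° → 203.7642° (mod 360°)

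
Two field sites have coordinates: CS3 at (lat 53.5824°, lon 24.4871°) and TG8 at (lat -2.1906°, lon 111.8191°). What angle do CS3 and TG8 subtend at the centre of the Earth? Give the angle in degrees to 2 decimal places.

Δφ = -55.7730°,  Δλ = 87.3320°
a = sin²(Δφ/2) + cos φ₁ cos φ₂ sin²(Δλ/2) = 0.501573
c = 2·arcsin(√a) = 1.573941 rad = 90.1802°

90.18°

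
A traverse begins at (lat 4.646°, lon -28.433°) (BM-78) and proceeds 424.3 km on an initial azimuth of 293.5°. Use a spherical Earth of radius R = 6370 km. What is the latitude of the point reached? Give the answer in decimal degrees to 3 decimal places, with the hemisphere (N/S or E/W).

δ = d/R = 424.3/6370 = 0.066609 rad
φ₂ = arcsin(sin φ₁ cos δ + cos φ₁ sin δ cos θ)
   = arcsin(0.08100·0.99778 + 0.99671·0.06656·0.39875) = 6.15814°
λ₂ = λ₁ + atan2(sin θ sin δ cos φ₁, cos δ − sin φ₁ sin φ₂) = -31.95281°

6.158°N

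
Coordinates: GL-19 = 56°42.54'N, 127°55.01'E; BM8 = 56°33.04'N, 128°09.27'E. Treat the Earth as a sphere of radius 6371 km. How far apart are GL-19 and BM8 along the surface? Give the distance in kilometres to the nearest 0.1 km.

GL-19: φ = +56.70900°, λ = +127.91683°
BM8: φ = +56.55067°, λ = +128.15450°
Δφ = -0.1583°,  Δλ = 0.2377°
a = sin²(Δφ/2) + cos φ₁ cos φ₂ sin²(Δλ/2) = 0.000003
c = 2·arcsin(√a) = 0.003584 rad = 0.2053°
d = R·c = 6371 × 0.003584 = 22.8 km

22.8 km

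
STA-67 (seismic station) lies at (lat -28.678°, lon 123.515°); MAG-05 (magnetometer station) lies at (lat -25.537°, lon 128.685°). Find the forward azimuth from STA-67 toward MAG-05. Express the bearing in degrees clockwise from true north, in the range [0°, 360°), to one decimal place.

Δλ = 5.1700°
y = sin Δλ · cos φ₂ = 0.081308
x = cos φ₁ sin φ₂ − sin φ₁ cos φ₂ cos Δλ = 0.053032
θ = atan2(y, x) = 56.8863° → 56.8863° (mod 360°)

56.9°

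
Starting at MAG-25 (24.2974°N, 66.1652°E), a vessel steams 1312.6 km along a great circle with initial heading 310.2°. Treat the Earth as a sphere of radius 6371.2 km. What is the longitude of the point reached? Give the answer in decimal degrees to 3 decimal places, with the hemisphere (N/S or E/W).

55.601°E

δ = d/R = 1312.6/6371.2 = 0.206021 rad
φ₂ = arcsin(sin φ₁ cos δ + cos φ₁ sin δ cos θ)
   = arcsin(0.41147·0.97885 + 0.91142·0.20457·0.64546) = 31.54141°
λ₂ = λ₁ + atan2(sin θ sin δ cos φ₁, cos δ − sin φ₁ sin φ₂) = 55.60129°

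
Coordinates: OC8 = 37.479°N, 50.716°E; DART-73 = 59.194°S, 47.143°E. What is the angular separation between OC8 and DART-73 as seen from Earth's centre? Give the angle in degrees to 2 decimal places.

Δφ = -96.6730°,  Δλ = -3.5730°
a = sin²(Δφ/2) + cos φ₁ cos φ₂ sin²(Δλ/2) = 0.558496
c = 2·arcsin(√a) = 1.688058 rad = 96.7186°

96.72°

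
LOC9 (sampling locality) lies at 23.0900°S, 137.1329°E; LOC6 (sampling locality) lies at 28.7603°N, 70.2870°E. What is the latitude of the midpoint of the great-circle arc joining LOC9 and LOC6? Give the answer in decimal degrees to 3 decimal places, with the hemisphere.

Bx = cos φ₂ cos Δλ = 0.344700,  By = cos φ₂ sin Δλ = -0.806027
φₘ = atan2(sin φ₁ + sin φ₂, √((cos φ₁ + Bx)² + By²)) = 3.39527°
λₘ = λ₁ + atan2(By, cos φ₁ + Bx) = 104.62017°

3.395°N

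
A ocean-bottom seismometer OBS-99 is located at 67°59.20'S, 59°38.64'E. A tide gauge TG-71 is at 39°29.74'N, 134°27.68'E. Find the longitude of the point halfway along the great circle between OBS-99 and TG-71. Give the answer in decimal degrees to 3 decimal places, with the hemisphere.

OBS-99: φ = -67.98667°, λ = +59.64400°
TG-71: φ = +39.49567°, λ = +134.46133°
Bx = cos φ₂ cos Δλ = 0.202099,  By = cos φ₂ sin Δλ = 0.744738
φₘ = atan2(sin φ₁ + sin φ₂, √((cos φ₁ + Bx)² + By²)) = -17.17009°
λₘ = λ₁ + atan2(By, cos φ₁ + Bx) = 111.88037°

111.880°E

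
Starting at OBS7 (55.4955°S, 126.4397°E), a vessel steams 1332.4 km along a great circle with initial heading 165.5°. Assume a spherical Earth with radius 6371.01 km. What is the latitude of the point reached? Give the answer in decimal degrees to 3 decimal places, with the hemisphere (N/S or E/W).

66.924°S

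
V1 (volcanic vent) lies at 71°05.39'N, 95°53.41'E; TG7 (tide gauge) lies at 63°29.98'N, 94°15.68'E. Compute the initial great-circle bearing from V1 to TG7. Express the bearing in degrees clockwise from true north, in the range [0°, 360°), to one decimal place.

V1: φ = +71.08983°, λ = +95.89017°
TG7: φ = +63.49967°, λ = +94.26133°
Δλ = -1.6288°
y = sin Δλ · cos φ₂ = -0.012683
x = cos φ₁ sin φ₂ − sin φ₁ cos φ₂ cos Δλ = -0.131916
θ = atan2(y, x) = -174.5081° → 185.4919° (mod 360°)

185.5°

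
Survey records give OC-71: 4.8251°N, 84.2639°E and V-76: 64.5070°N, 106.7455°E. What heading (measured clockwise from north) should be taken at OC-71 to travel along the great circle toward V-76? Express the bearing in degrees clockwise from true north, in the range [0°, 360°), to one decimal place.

10.8°

Δλ = 22.4816°
y = sin Δλ · cos φ₂ = 0.164580
x = cos φ₁ sin φ₂ − sin φ₁ cos φ₂ cos Δλ = 0.865987
θ = atan2(y, x) = 10.7606° → 10.7606° (mod 360°)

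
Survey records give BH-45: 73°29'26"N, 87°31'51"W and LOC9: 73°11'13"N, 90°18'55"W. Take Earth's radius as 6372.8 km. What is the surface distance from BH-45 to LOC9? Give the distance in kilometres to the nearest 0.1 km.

BH-45: φ = +73.49056°, λ = -87.53083°
LOC9: φ = +73.18694°, λ = -90.31528°
Δφ = -0.3036°,  Δλ = -2.7844°
a = sin²(Δφ/2) + cos φ₁ cos φ₂ sin²(Δλ/2) = 0.000056
c = 2·arcsin(√a) = 0.014905 rad = 0.8540°
d = R·c = 6372.8 × 0.014905 = 95.0 km

95.0 km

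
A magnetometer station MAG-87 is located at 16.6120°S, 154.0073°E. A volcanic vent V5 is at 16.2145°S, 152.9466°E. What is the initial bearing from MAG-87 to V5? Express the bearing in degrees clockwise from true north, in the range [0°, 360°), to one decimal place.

Δλ = -1.0607°
y = sin Δλ · cos φ₂ = -0.017775
x = cos φ₁ sin φ₂ − sin φ₁ cos φ₂ cos Δλ = 0.006891
θ = atan2(y, x) = -68.8112° → 291.1888° (mod 360°)

291.2°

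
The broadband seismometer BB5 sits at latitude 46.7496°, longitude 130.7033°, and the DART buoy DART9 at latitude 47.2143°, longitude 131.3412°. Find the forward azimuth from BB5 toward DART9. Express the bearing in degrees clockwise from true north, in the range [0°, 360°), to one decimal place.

Δλ = 0.6379°
y = sin Δλ · cos φ₂ = 0.007562
x = cos φ₁ sin φ₂ − sin φ₁ cos φ₂ cos Δλ = 0.008141
θ = atan2(y, x) = 42.8892° → 42.8892° (mod 360°)

42.9°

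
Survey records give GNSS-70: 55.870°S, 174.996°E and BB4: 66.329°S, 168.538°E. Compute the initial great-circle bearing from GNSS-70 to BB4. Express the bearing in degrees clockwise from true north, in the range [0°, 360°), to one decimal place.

193.8°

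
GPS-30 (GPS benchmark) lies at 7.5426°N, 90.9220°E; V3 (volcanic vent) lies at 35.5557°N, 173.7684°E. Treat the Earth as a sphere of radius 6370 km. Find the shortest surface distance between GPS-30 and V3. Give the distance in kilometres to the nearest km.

Δφ = 28.0131°,  Δλ = 82.8464°
a = sin²(Δφ/2) + cos φ₁ cos φ₂ sin²(Δλ/2) = 0.411618
c = 2·arcsin(√a) = 1.393099 rad = 79.8187°
d = R·c = 6370 × 1.393099 = 8874.0 km

8874 km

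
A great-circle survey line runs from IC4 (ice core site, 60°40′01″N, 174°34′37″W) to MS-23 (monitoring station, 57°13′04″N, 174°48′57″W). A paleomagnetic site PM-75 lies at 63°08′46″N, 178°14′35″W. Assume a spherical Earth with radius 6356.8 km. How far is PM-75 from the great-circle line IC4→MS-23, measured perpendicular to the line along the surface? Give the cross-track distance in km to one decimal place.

194.0 km

IC4: φ = +60.66694°, λ = -174.57694°
MS-23: φ = +57.21778°, λ = -174.81583°
PM-75: φ = +63.14611°, λ = -178.24306°
δ₁₃ = central angle IC4→PM-75 = 0.052710 rad  (haversine)
θ₁₃ = bearing IC4→PM-75 = 326.754°,  θ₁₂ = bearing IC4→MS-23 = 182.149°
dₓₜ = R·arcsin(sin δ₁₃ · sin(θ₁₃ − θ₁₂)) = 6356.8·arcsin(0.05269·sin(144.605°)) = 194.012 km
|dₓₜ| = 194.012 km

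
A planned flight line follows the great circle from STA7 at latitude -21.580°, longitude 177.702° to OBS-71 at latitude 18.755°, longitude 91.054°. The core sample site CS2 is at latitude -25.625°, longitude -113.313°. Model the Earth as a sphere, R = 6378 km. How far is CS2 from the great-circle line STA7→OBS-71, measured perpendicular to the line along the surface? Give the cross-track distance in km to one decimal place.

6.7 km

δ₁₃ = central angle STA7→CS2 = 1.093092 rad  (haversine)
θ₁₃ = bearing STA7→CS2 = 108.599°,  θ₁₂ = bearing STA7→OBS-71 = 288.667°
dₓₜ = R·arcsin(sin δ₁₃ · sin(θ₁₃ − θ₁₂)) = 6378·arcsin(0.88805·sin(-180.068°)) = 6.681 km
|dₓₜ| = 6.681 km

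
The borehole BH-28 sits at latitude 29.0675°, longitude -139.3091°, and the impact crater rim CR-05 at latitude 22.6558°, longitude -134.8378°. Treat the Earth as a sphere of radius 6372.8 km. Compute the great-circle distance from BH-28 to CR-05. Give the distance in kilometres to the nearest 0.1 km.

Δφ = -6.4117°,  Δλ = 4.4713°
a = sin²(Δφ/2) + cos φ₁ cos φ₂ sin²(Δλ/2) = 0.004355
c = 2·arcsin(√a) = 0.132079 rad = 7.5676°
d = R·c = 6372.8 × 0.132079 = 841.7 km

841.7 km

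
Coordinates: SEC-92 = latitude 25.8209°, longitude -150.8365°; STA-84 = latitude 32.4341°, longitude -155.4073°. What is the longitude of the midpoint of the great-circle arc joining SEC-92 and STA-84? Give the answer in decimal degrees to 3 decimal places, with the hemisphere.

Bx = cos φ₂ cos Δλ = 0.841325,  By = cos φ₂ sin Δλ = -0.067260
φₘ = atan2(sin φ₁ + sin φ₂, √((cos φ₁ + Bx)² + By²)) = 29.14687°
λₘ = λ₁ + atan2(By, cos φ₁ + Bx) = -153.04829°

153.048°W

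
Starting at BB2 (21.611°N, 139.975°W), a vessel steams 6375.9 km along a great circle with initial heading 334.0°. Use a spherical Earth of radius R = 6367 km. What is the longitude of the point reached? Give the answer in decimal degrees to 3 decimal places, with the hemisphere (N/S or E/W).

161.092°E

δ = d/R = 6375.9/6367 = 1.001398 rad
φ₂ = arcsin(sin φ₁ cos δ + cos φ₁ sin δ cos θ)
   = arcsin(0.36830·0.53913 + 0.92971·0.84223·0.89879) = 64.46697°
λ₂ = λ₁ + atan2(sin θ sin δ cos φ₁, cos δ − sin φ₁ sin φ₂) = 161.09169°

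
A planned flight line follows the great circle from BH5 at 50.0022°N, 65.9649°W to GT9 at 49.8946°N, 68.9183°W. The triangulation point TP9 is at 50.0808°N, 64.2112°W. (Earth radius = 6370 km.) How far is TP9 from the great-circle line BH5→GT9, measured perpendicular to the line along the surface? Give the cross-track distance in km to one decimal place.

5.6 km

δ₁₃ = central angle BH5→TP9 = 0.019705 rad  (haversine)
θ₁₃ = bearing BH5→TP9 = 85.336°,  θ₁₂ = bearing BH5→GT9 = 267.891°
dₓₜ = R·arcsin(sin δ₁₃ · sin(θ₁₃ − θ₁₂)) = 6370·arcsin(0.01970·sin(-182.555°)) = 5.594 km
|dₓₜ| = 5.594 km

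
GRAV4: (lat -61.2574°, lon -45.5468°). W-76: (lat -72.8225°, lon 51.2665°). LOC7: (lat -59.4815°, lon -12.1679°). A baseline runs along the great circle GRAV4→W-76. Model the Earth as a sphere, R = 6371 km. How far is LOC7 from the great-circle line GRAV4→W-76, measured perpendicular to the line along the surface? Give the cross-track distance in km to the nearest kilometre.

δ₁₃ = central angle GRAV4→LOC7 = 0.286497 rad  (haversine)
θ₁₃ = bearing GRAV4→LOC7 = 98.640°,  θ₁₂ = bearing GRAV4→W-76 = 149.109°
dₓₜ = R·arcsin(sin δ₁₃ · sin(θ₁₃ − θ₁₂)) = 6371·arcsin(0.28259·sin(-50.468°)) = -1399.844 km
|dₓₜ| = 1399.844 km

1400 km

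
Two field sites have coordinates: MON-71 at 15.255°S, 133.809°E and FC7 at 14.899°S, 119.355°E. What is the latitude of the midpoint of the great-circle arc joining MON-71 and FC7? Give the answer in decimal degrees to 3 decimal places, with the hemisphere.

Bx = cos φ₂ cos Δλ = 0.935793,  By = cos φ₂ sin Δλ = -0.241211
φₘ = atan2(sin φ₁ + sin φ₂, √((cos φ₁ + Bx)² + By²)) = -15.19218°
λₘ = λ₁ + atan2(By, cos φ₁ + Bx) = 126.57592°

15.192°S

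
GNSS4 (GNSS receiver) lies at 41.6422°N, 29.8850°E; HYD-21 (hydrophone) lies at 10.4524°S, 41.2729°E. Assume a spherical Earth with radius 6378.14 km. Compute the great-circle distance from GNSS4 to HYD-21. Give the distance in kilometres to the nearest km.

Δφ = -52.0946°,  Δλ = 11.3879°
a = sin²(Δφ/2) + cos φ₁ cos φ₂ sin²(Δλ/2) = 0.200054
c = 2·arcsin(√a) = 0.927431 rad = 53.1379°
d = R·c = 6378.14 × 0.927431 = 5915.3 km

5915 km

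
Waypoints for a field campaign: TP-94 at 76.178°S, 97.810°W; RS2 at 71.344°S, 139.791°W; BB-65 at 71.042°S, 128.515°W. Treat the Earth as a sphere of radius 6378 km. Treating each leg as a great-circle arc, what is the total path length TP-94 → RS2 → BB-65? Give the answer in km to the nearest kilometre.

TP-94→RS2: c = 0.215683 rad, d = 1375.63 km
RS2→BB-65: c = 0.063571 rad, d = 405.46 km
Total = 1375.63 + 405.46 = 1781.08 km

1781 km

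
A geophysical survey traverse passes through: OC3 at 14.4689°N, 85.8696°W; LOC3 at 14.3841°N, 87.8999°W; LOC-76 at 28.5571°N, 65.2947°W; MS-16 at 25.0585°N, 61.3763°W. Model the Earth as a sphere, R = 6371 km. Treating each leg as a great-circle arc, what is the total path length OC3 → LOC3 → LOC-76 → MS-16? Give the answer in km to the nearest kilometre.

OC3→LOC3: c = 0.034350 rad, d = 218.84 km
LOC3→LOC-76: c = 0.441298 rad, d = 2811.51 km
LOC-76→MS-16: c = 0.086325 rad, d = 549.98 km
Total = 218.84 + 2811.51 + 549.98 = 3580.33 km

3580 km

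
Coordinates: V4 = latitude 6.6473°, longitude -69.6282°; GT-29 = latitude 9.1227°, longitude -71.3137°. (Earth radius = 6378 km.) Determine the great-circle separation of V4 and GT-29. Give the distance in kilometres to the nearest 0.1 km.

Δφ = 2.4754°,  Δλ = -1.6855°
a = sin²(Δφ/2) + cos φ₁ cos φ₂ sin²(Δλ/2) = 0.000679
c = 2·arcsin(√a) = 0.052111 rad = 2.9857°
d = R·c = 6378 × 0.052111 = 332.4 km

332.4 km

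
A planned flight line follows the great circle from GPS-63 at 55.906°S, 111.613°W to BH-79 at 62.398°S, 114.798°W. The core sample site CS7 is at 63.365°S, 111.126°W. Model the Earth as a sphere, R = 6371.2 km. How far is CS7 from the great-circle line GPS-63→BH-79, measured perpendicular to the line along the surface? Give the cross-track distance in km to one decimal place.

δ₁₃ = central angle GPS-63→CS7 = 0.130254 rad  (haversine)
θ₁₃ = bearing GPS-63→CS7 = 178.319°,  θ₁₂ = bearing GPS-63→BH-79 = 192.762°
dₓₜ = R·arcsin(sin δ₁₃ · sin(θ₁₃ − θ₁₂)) = 6371.2·arcsin(0.12989·sin(-14.443°)) = -206.434 km
|dₓₜ| = 206.434 km

206.4 km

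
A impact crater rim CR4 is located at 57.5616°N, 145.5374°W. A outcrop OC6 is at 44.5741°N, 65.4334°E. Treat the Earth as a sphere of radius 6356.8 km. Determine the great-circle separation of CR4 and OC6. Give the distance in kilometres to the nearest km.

Δφ = -12.9875°,  Δλ = -149.0292°
a = sin²(Δφ/2) + cos φ₁ cos φ₂ sin²(Δλ/2) = 0.367648
c = 2·arcsin(√a) = 1.302900 rad = 74.6507°
d = R·c = 6356.8 × 1.302900 = 8282.3 km

8282 km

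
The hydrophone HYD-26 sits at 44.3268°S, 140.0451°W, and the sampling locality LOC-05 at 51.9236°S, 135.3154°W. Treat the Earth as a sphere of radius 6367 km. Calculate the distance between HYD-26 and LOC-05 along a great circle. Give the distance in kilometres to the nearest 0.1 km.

913.7 km

Δφ = -7.5968°,  Δλ = 4.7297°
a = sin²(Δφ/2) + cos φ₁ cos φ₂ sin²(Δλ/2) = 0.005140
c = 2·arcsin(√a) = 0.143506 rad = 8.2223°
d = R·c = 6367 × 0.143506 = 913.7 km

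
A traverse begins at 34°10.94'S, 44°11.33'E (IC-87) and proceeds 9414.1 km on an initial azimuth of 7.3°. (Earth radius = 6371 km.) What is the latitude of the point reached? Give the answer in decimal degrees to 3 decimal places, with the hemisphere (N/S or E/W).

49.883°N

IC-87: φ = -34.18233°, λ = +44.18883°
δ = d/R = 9414.1/6371 = 1.477649 rad
φ₂ = arcsin(sin φ₁ cos δ + cos φ₁ sin δ cos θ)
   = arcsin(-0.56183·0.09301 + 0.82725·0.99566·0.99189) = 49.88333°
λ₂ = λ₁ + atan2(sin θ sin δ cos φ₁, cos δ − sin φ₁ sin φ₂) = 55.51211°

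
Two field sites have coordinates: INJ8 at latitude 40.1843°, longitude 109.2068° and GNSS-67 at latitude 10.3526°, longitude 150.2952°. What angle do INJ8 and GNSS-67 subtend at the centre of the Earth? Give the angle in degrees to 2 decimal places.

Δφ = -29.8317°,  Δλ = 41.0884°
a = sin²(Δφ/2) + cos φ₁ cos φ₂ sin²(Δλ/2) = 0.158808
c = 2·arcsin(√a) = 0.819777 rad = 46.9697°

46.97°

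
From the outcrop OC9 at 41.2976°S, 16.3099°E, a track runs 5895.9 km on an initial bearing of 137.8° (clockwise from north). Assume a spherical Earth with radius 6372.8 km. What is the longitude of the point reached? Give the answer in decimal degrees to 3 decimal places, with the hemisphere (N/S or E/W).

99.765°E

δ = d/R = 5895.9/6372.8 = 0.925166 rad
φ₂ = arcsin(sin φ₁ cos δ + cos φ₁ sin δ cos θ)
   = arcsin(-0.65997·0.60170 + 0.75129·0.79872·-0.74080) = -57.31388°
λ₂ = λ₁ + atan2(sin θ sin δ cos φ₁, cos δ − sin φ₁ sin φ₂) = 99.76527°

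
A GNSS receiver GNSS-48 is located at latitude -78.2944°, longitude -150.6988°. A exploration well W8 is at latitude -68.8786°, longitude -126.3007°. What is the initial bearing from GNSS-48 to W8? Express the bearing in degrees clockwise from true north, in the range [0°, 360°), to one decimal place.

Δλ = 24.3981°
y = sin Δλ · cos φ₂ = 0.148849
x = cos φ₁ sin φ₂ − sin φ₁ cos φ₂ cos Δλ = 0.132087
θ = atan2(y, x) = 48.4145° → 48.4145° (mod 360°)

48.4°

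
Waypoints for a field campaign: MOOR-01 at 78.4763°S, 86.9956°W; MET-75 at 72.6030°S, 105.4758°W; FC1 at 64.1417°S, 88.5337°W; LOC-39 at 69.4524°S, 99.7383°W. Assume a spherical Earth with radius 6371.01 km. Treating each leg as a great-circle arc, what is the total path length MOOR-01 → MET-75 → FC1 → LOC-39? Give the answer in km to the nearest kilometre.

2749 km

MOOR-01→MET-75: c = 0.129159 rad, d = 822.88 km
MET-75→FC1: c = 0.182153 rad, d = 1160.50 km
FC1→LOC-39: c = 0.120159 rad, d = 765.53 km
Total = 822.88 + 1160.50 + 765.53 = 2748.91 km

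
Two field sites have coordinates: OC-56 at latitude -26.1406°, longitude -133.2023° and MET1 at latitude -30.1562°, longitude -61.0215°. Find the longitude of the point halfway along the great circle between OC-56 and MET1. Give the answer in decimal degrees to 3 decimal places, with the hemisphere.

97.895°W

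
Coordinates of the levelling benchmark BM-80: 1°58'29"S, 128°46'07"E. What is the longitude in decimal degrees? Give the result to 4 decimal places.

128.7686°E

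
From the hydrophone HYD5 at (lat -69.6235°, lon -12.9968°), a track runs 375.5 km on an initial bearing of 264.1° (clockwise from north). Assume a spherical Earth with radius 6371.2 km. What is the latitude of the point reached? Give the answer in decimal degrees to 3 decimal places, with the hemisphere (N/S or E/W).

69.703°S

δ = d/R = 375.5/6371.2 = 0.058937 rad
φ₂ = arcsin(sin φ₁ cos δ + cos φ₁ sin δ cos θ)
   = arcsin(-0.93742·0.99826 + 0.34819·0.05890·-0.10279) = -69.70273°
λ₂ = λ₁ + atan2(sin θ sin δ cos φ₁, cos δ − sin φ₁ sin φ₂) = -22.72085°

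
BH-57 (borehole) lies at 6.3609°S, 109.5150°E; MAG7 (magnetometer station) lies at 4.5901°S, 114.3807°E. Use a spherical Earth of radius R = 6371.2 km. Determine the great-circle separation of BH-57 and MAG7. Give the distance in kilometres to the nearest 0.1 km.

573.4 km

Δφ = 1.7708°,  Δλ = 4.8657°
a = sin²(Δφ/2) + cos φ₁ cos φ₂ sin²(Δλ/2) = 0.002024
c = 2·arcsin(√a) = 0.090004 rad = 5.1569°
d = R·c = 6371.2 × 0.090004 = 573.4 km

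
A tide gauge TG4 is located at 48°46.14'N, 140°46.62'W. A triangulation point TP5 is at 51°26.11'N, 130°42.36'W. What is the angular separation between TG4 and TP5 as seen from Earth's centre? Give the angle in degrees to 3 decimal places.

6.981°

TG4: φ = +48.76900°, λ = -140.77700°
TP5: φ = +51.43517°, λ = -130.70600°
Δφ = 2.6662°,  Δλ = 10.0710°
a = sin²(Δφ/2) + cos φ₁ cos φ₂ sin²(Δλ/2) = 0.003707
c = 2·arcsin(√a) = 0.121841 rad = 6.9810°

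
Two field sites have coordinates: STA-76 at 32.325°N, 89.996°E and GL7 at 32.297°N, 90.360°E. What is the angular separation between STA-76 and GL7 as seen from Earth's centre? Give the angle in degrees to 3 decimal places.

0.309°

Δφ = -0.0280°,  Δλ = 0.3640°
a = sin²(Δφ/2) + cos φ₁ cos φ₂ sin²(Δλ/2) = 0.000007
c = 2·arcsin(√a) = 0.005391 rad = 0.3089°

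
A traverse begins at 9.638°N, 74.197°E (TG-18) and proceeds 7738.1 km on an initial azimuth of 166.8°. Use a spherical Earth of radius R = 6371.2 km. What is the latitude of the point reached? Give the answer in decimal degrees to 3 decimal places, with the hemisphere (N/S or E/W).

δ = d/R = 7738.1/6371.2 = 1.214544 rad
φ₂ = arcsin(sin φ₁ cos δ + cos φ₁ sin δ cos θ)
   = arcsin(0.16742·0.34876 + 0.98589·0.93721·-0.97358) = -57.26473°
λ₂ = λ₁ + atan2(sin θ sin δ cos φ₁, cos δ − sin φ₁ sin φ₂) = 97.51065°

57.265°S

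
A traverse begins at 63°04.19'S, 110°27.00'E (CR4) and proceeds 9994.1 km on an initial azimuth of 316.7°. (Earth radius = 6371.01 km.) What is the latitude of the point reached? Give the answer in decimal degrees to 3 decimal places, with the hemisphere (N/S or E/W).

19.131°N

CR4: φ = -63.06983°, λ = +110.45000°
δ = d/R = 9994.1/6371.01 = 1.568684 rad
φ₂ = arcsin(sin φ₁ cos δ + cos φ₁ sin δ cos θ)
   = arcsin(-0.89156·0.00211 + 0.45290·1.00000·0.72777) = 19.13088°
λ₂ = λ₁ + atan2(sin θ sin δ cos φ₁, cos δ − sin φ₁ sin φ₂) = 63.90566°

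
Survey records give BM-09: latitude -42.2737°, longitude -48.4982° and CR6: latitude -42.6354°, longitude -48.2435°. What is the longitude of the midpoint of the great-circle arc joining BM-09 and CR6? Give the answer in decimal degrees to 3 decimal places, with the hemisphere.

48.371°W

Bx = cos φ₂ cos Δλ = 0.735671,  By = cos φ₂ sin Δλ = 0.003270
φₘ = atan2(sin φ₁ + sin φ₂, √((cos φ₁ + Bx)² + By²)) = -42.45462°
λₘ = λ₁ + atan2(By, cos φ₁ + Bx) = -48.37122°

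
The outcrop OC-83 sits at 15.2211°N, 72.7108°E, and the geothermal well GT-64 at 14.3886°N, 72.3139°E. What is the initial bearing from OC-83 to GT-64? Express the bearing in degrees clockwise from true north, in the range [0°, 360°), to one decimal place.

204.8°

Δλ = -0.3969°
y = sin Δλ · cos φ₂ = -0.006710
x = cos φ₁ sin φ₂ − sin φ₁ cos φ₂ cos Δλ = -0.014523
θ = atan2(y, x) = -155.2027° → 204.7973° (mod 360°)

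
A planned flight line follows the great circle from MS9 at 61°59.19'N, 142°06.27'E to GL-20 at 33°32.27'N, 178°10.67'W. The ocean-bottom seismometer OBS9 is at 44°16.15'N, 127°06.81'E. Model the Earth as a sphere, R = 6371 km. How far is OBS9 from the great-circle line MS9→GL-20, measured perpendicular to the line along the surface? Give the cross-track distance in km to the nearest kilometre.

2193 km

MS9: φ = +61.98650°, λ = +142.10450°
GL-20: φ = +33.53783°, λ = -178.17783°
OBS9: φ = +44.26917°, λ = +127.11350°
δ₁₃ = central angle MS9→OBS9 = 0.344859 rad  (haversine)
θ₁₃ = bearing MS9→OBS9 = 213.223°,  θ₁₂ = bearing MS9→GL-20 = 119.921°
dₓₜ = R·arcsin(sin δ₁₃ · sin(θ₁₃ − θ₁₂)) = 6371·arcsin(0.33806·sin(93.301°)) = 2193.297 km
|dₓₜ| = 2193.297 km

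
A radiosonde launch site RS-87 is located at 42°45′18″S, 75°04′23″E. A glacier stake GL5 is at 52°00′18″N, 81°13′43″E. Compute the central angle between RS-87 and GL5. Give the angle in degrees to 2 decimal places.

94.91°

RS-87: φ = -42.75500°, λ = +75.07306°
GL5: φ = +52.00500°, λ = +81.22861°
Δφ = 94.7600°,  Δλ = 6.1556°
a = sin²(Δφ/2) + cos φ₁ cos φ₂ sin²(Δλ/2) = 0.542794
c = 2·arcsin(√a) = 1.656489 rad = 94.9099°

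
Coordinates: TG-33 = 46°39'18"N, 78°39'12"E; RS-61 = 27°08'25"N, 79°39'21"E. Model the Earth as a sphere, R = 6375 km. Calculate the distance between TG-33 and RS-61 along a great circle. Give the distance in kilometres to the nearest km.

2173 km

TG-33: φ = +46.65500°, λ = +78.65333°
RS-61: φ = +27.14028°, λ = +79.65583°
Δφ = -19.5147°,  Δλ = 1.0025°
a = sin²(Δφ/2) + cos φ₁ cos φ₂ sin²(Δλ/2) = 0.028769
c = 2·arcsin(√a) = 0.340876 rad = 19.5308°
d = R·c = 6375 × 0.340876 = 2173.1 km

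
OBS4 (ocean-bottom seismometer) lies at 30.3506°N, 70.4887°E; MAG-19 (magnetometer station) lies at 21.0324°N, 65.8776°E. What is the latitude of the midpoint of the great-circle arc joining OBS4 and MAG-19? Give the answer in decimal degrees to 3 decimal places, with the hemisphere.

25.710°N

Bx = cos φ₂ cos Δλ = 0.930357,  By = cos φ₂ sin Δλ = -0.075036
φₘ = atan2(sin φ₁ + sin φ₂, √((cos φ₁ + Bx)² + By²)) = 25.70960°
λₘ = λ₁ + atan2(By, cos φ₁ + Bx) = 68.09271°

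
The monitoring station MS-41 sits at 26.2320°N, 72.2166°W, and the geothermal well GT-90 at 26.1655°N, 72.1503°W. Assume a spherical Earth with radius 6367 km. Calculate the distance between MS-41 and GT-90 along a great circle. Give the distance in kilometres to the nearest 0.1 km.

9.9 km

Δφ = -0.0665°,  Δλ = 0.0663°
a = sin²(Δφ/2) + cos φ₁ cos φ₂ sin²(Δλ/2) = 0.000001
c = 2·arcsin(√a) = 0.001557 rad = 0.0892°
d = R·c = 6367 × 0.001557 = 9.9 km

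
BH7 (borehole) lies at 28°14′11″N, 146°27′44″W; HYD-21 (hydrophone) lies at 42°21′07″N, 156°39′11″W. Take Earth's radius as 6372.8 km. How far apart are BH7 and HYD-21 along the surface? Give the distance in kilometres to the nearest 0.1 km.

BH7: φ = +28.23639°, λ = -146.46222°
HYD-21: φ = +42.35194°, λ = -156.65306°
Δφ = 14.1156°,  Δλ = -10.1908°
a = sin²(Δφ/2) + cos φ₁ cos φ₂ sin²(Δλ/2) = 0.020233
c = 2·arcsin(√a) = 0.285452 rad = 16.3552°
d = R·c = 6372.8 × 0.285452 = 1819.1 km

1819.1 km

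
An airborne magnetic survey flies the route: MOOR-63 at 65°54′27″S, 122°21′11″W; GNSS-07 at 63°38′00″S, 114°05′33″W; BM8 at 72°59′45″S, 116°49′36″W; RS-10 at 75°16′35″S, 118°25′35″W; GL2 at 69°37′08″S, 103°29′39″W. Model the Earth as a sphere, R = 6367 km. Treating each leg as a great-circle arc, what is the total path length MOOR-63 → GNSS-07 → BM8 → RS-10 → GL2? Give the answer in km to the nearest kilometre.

MOOR-63: φ = -65.90750°, λ = -122.35306°
GNSS-07: φ = -63.63333°, λ = -114.09250°
BM8: φ = -72.99583°, λ = -116.82667°
RS-10: φ = -75.27639°, λ = -118.42639°
GL2: φ = -69.61889°, λ = -103.49417°
MOOR-63→GNSS-07: c = 0.073071 rad, d = 465.25 km
GNSS-07→BM8: c = 0.164313 rad, d = 1046.18 km
BM8→RS-10: c = 0.040525 rad, d = 258.02 km
RS-10→GL2: c = 0.125462 rad, d = 798.82 km
Total = 465.25 + 1046.18 + 258.02 + 798.82 = 2568.26 km

2568 km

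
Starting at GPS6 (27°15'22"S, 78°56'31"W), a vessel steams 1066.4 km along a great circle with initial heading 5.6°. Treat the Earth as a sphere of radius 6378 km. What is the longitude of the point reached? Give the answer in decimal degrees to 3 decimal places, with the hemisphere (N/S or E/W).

GPS6: φ = -27.25611°, λ = -78.94194°
δ = d/R = 1066.4/6378 = 0.167200 rad
φ₂ = arcsin(sin φ₁ cos δ + cos φ₁ sin δ cos θ)
   = arcsin(-0.45797·0.98605 + 0.88897·0.16642·0.99523) = -17.71874°
λ₂ = λ₁ + atan2(sin θ sin δ cos φ₁, cos δ − sin φ₁ sin φ₂) = -77.96508°

77.965°W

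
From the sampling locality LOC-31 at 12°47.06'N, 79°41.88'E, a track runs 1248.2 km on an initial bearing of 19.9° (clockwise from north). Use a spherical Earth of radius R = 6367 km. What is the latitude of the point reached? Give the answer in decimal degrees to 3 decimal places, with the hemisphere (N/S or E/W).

23.307°N

LOC-31: φ = +12.78433°, λ = +79.69800°
δ = d/R = 1248.2/6367 = 0.196042 rad
φ₂ = arcsin(sin φ₁ cos δ + cos φ₁ sin δ cos θ)
   = arcsin(0.22128·0.98085 + 0.97521·0.19479·0.94029) = 23.30716°
λ₂ = λ₁ + atan2(sin θ sin δ cos φ₁, cos δ − sin φ₁ sin φ₂) = 83.83797°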